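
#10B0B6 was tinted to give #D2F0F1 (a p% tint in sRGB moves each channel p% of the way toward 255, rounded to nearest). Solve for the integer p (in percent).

#10B0B6 is rgb(16, 176, 182); #D2F0F1 is rgb(210, 240, 241).
On the R channel (widest range): 210 ≈ 16 + (p/100)(255 − 16), so p ≈ 100×(210 − 16)/(255 − 16) = 19400/239 = 81.17.
p = 81 reproduces all three channels after rounding.

81%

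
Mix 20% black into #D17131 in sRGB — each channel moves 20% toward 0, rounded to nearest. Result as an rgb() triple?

rgb(167, 90, 39)

#D17131 is rgb(209, 113, 49).
A 20% shade moves each channel 20% toward 0:
  R: 209 + 0.2×(0−209) = 209 − 41.8 = 167.2 → 167
  G: 113 + 0.2×(0−113) = 113 − 22.6 = 90.4 → 90
  B: 49 − 9.8 = 39.2 → 39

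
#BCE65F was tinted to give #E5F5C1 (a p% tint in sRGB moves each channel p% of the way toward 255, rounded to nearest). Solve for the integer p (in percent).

61%

#BCE65F is rgb(188, 230, 95); #E5F5C1 is rgb(229, 245, 193).
On the B channel (widest range): 193 ≈ 95 + (p/100)(255 − 95), so p ≈ 100×(193 − 95)/(255 − 95) = 9800/160 = 61.25.
p = 61 reproduces all three channels after rounding.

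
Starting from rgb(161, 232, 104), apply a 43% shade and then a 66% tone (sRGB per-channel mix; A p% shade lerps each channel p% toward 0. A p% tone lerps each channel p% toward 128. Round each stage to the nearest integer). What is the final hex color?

#748169

Lerp each channel 43% toward 0:
  R: 161 − 69.23 = 91.77 → 92
  G: 232 + 0.43×(0−232) = 232 − 99.76 = 132.24 → 132
  B: 104 − 44.72 = 59.28 → 59
After the shade: rgb(92, 132, 59) = #5C843B.
A 66% tone moves each channel 66% toward 128:
  R: 92 + 0.66×(128−92) = 92 + 23.76 = 115.76 → 116
  G: 132 + 0.66×(128−132) = 132 − 2.64 = 129.36 → 129
  B: 59 + 0.66×(128−59) = 59 + 45.54 = 104.54 → 105
rgb(116, 129, 105) = #748169.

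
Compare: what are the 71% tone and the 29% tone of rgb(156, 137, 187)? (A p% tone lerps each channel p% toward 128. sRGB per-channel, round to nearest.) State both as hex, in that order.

71% tone:
  R: 156 − 19.88 = 136.12 → 136
  G: 137 − 6.39 = 130.61 → 131
  B: 187 − 41.89 = 145.11 → 145
  → #888391
29% tone:
  R: 156 + 0.29×(128−156) = 156 − 8.12 = 147.88 → 148
  G: 137 − 2.61 = 134.39 → 134
  B: 187 + 0.29×(128−187) = 187 − 17.11 = 169.89 → 170
  → #9486aa

#888391, #9486aa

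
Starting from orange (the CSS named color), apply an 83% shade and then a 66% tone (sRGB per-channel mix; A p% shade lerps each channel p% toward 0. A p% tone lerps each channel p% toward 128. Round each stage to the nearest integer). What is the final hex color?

CSS orange is rgb(255, 165, 0).
Per channel, c → c + 0.83(0 − c):
  R: 255 + 0.83×(0−255) = 255 − 211.65 = 43.35 → 43
  G: 165 − 136.95 = 28.05 → 28
  B: 0 + 0.83×(0−0) = 0 + 0 = 0 → 0
After the shade: rgb(43, 28, 0) = #2B1C00.
A 66% tone moves each channel 66% toward 128:
  R: 43 + 0.66×(128−43) = 43 + 56.1 = 99.1 → 99
  G: 28 + 0.66×(128−28) = 28 + 66 = 94 → 94
  B: 0 + 0.66×(128−0) = 0 + 84.48 = 84.48 → 84
rgb(99, 94, 84) = #635E54.

#635E54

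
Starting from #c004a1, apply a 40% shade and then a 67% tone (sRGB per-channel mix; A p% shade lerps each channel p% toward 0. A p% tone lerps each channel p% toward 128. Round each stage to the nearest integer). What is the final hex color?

#c004a1 is rgb(192, 4, 161).
Per channel, c → c + 0.4(0 − c):
  R: 192 + 0.4×(0−192) = 192 − 76.8 = 115.2 → 115
  G: 4 − 1.6 = 2.4 → 2
  B: 161 + 0.4×(0−161) = 161 − 64.4 = 96.6 → 97
After the shade: rgb(115, 2, 97) = #730261.
A 67% tone moves each channel 67% toward 128:
  R: 115 + 8.71 = 123.71 → 124
  G: 2 + 0.67×(128−2) = 2 + 84.42 = 86.42 → 86
  B: 97 + 0.67×(128−97) = 97 + 20.77 = 117.77 → 118
rgb(124, 86, 118) = #7c5676.

#7c5676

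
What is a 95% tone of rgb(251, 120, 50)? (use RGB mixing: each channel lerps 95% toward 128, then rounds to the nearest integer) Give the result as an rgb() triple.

Lerp each channel 95% toward 128:
  R: 251 − 116.85 = 134.15 → 134
  G: 120 + 7.6 = 127.6 → 128
  B: 50 + 0.95×(128−50) = 50 + 74.1 = 124.1 → 124

rgb(134, 128, 124)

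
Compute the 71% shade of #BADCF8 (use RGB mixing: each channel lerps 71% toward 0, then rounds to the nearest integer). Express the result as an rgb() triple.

#BADCF8 is rgb(186, 220, 248).
A 71% shade moves each channel 71% toward 0:
  R: 186 − 132.06 = 53.94 → 54
  G: 220 + 0.71×(0−220) = 220 − 156.2 = 63.8 → 64
  B: 248 − 176.08 = 71.92 → 72

rgb(54, 64, 72)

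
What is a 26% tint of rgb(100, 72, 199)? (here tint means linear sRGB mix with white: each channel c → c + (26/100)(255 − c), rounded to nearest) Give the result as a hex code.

A 26% tint moves each channel 26% toward 255:
  R: 100 + 40.3 = 140.3 → 140
  G: 72 + 47.58 = 119.58 → 120
  B: 199 + 14.56 = 213.56 → 214
rgb(140, 120, 214) = #8C78D6.

#8C78D6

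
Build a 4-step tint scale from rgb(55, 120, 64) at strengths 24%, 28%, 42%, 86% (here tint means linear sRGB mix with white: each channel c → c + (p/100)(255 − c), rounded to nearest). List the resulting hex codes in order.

#67986E, #6F9E75, #8BB190, #E3ECE4

24%: (55 + 48 = 103→103, 120 + 32.4 = 152.4→152, 64 + 45.84 = 109.84→110) → #67986E
28%: (55 + 56 = 111→111, 120 + 37.8 = 157.8→158, 64 + 53.48 = 117.48→117) → #6F9E75
42%: (55 + 84 = 139→139, 120 + 56.7 = 176.7→177, 64 + 80.22 = 144.22→144) → #8BB190
86%: (55 + 172 = 227→227, 120 + 116.1 = 236.1→236, 64 + 164.26 = 228.26→228) → #E3ECE4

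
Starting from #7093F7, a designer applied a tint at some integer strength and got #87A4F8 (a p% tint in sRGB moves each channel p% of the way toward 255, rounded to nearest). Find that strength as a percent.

#7093F7 is rgb(112, 147, 247); #87A4F8 is rgb(135, 164, 248).
On the R channel (widest range): 135 ≈ 112 + (p/100)(255 − 112), so p ≈ 100×(135 − 112)/(255 − 112) = 2300/143 = 16.08.
p = 16 reproduces all three channels after rounding.

16%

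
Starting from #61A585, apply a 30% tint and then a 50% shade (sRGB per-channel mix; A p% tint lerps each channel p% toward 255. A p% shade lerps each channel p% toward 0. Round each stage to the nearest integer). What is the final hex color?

#61A585 is rgb(97, 165, 133).
Per channel, c → c + 0.3(255 − c):
  R: 97 + 0.3×(255−97) = 97 + 47.4 = 144.4 → 144
  G: 165 + 0.3×(255−165) = 165 + 27 = 192 → 192
  B: 133 + 0.3×(255−133) = 133 + 36.6 = 169.6 → 170
After the tint: rgb(144, 192, 170) = #90C0AA.
A 50% shade moves each channel 50% toward 0:
  R: 144 + 0.5×(0−144) = 144 − 72 = 72 → 72
  G: 192 + 0.5×(0−192) = 192 − 96 = 96 → 96
  B: 170 − 85 = 85 → 85
rgb(72, 96, 85) = #486055.

#486055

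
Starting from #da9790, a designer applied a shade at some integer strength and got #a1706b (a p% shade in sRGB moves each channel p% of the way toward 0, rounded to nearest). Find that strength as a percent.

26%

#da9790 is rgb(218, 151, 144); #a1706b is rgb(161, 112, 107).
On the R channel (widest range): 161 ≈ 218 + (p/100)(0 − 218), so p ≈ 100×(161 − 218)/(0 − 218) = -5700/-218 = 26.15.
p = 26 reproduces all three channels after rounding.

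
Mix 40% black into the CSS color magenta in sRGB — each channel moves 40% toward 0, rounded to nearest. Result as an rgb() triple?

CSS magenta is rgb(255, 0, 255).
Lerp each channel 40% toward 0:
  R: 255 + 0.4×(0−255) = 255 − 102 = 153 → 153
  G: 0 + 0.4×(0−0) = 0 + 0 = 0 → 0
  B: 255 − 102 = 153 → 153

rgb(153, 0, 153)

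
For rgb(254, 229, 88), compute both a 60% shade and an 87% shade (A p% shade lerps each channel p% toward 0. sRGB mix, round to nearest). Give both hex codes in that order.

#665C23, #211E0B

60% shade:
  R: 254 + 0.6×(0−254) = 254 − 152.4 = 101.6 → 102
  G: 229 + 0.6×(0−229) = 229 − 137.4 = 91.6 → 92
  B: 88 + 0.6×(0−88) = 88 − 52.8 = 35.2 → 35
  → #665C23
87% shade:
  R: 254 + 0.87×(0−254) = 254 − 220.98 = 33.02 → 33
  G: 229 + 0.87×(0−229) = 229 − 199.23 = 29.77 → 30
  B: 88 − 76.56 = 11.44 → 11
  → #211E0B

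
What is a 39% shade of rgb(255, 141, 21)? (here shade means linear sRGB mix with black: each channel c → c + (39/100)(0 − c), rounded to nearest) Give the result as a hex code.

A 39% shade moves each channel 39% toward 0:
  R: 255 − 99.45 = 155.55 → 156
  G: 141 − 54.99 = 86.01 → 86
  B: 21 + 0.39×(0−21) = 21 − 8.19 = 12.81 → 13
rgb(156, 86, 13) = #9c560d.

#9c560d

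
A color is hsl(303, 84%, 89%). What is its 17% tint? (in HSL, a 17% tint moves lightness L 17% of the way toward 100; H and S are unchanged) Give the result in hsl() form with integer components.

L moves 17% from 89 toward 100: 89 + 1.87 = 90.87 → 91.
H and S are unchanged.

hsl(303, 84%, 91%)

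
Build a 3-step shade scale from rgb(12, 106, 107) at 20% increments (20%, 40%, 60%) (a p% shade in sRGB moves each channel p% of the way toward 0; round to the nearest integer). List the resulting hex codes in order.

#0A5556, #074040, #052A2B

20%: (12 − 2.4 = 9.6→10, 106 − 21.2 = 84.8→85, 107 − 21.4 = 85.6→86) → #0A5556
40%: (12 − 4.8 = 7.2→7, 106 − 42.4 = 63.6→64, 107 − 42.8 = 64.2→64) → #074040
60%: (12 − 7.2 = 4.8→5, 106 − 63.6 = 42.4→42, 107 − 64.2 = 42.8→43) → #052A2B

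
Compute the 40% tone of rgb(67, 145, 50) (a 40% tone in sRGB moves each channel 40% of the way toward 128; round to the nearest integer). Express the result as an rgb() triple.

Lerp each channel 40% toward 128:
  R: 67 + 0.4×(128−67) = 67 + 24.4 = 91.4 → 91
  G: 145 − 6.8 = 138.2 → 138
  B: 50 + 0.4×(128−50) = 50 + 31.2 = 81.2 → 81

rgb(91, 138, 81)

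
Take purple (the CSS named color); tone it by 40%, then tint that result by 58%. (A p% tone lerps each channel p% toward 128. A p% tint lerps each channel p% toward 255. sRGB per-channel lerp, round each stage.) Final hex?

CSS purple is rgb(128, 0, 128).
Per channel, c → c + 0.4(128 − c):
  R: 128 + 0 = 128 → 128
  G: 0 + 51.2 = 51.2 → 51
  B: 128 + 0.4×(128−128) = 128 + 0 = 128 → 128
After the tone: rgb(128, 51, 128) = #803380.
A 58% tint moves each channel 58% toward 255:
  R: 128 + 0.58×(255−128) = 128 + 73.66 = 201.66 → 202
  G: 51 + 0.58×(255−51) = 51 + 118.32 = 169.32 → 169
  B: 128 + 0.58×(255−128) = 128 + 73.66 = 201.66 → 202
rgb(202, 169, 202) = #CAA9CA.

#CAA9CA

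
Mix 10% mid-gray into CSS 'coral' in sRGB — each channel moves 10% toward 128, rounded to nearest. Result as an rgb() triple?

CSS coral is rgb(255, 127, 80).
Lerp each channel 10% toward 128:
  R: 255 − 12.7 = 242.3 → 242
  G: 127 + 0.1×(128−127) = 127 + 0.1 = 127.1 → 127
  B: 80 + 4.8 = 84.8 → 85

rgb(242, 127, 85)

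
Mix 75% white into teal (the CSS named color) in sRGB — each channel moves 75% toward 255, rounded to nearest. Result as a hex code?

#BFDFDF

CSS teal is rgb(0, 128, 128).
A 75% tint moves each channel 75% toward 255:
  R: 0 + 191.25 = 191.25 → 191
  G: 128 + 0.75×(255−128) = 128 + 95.25 = 223.25 → 223
  B: 128 + 0.75×(255−128) = 128 + 95.25 = 223.25 → 223
rgb(191, 223, 223) = #BFDFDF.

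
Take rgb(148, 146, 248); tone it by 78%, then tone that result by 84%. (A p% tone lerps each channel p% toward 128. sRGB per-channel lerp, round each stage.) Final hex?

Per channel, c → c + 0.78(128 − c):
  R: 148 − 15.6 = 132.4 → 132
  G: 146 + 0.78×(128−146) = 146 − 14.04 = 131.96 → 132
  B: 248 + 0.78×(128−248) = 248 − 93.6 = 154.4 → 154
After the tone: rgb(132, 132, 154) = #84849a.
Lerp each channel 84% toward 128:
  R: 132 − 3.36 = 128.64 → 129
  G: 132 − 3.36 = 128.64 → 129
  B: 154 + 0.84×(128−154) = 154 − 21.84 = 132.16 → 132
rgb(129, 129, 132) = #818184.

#818184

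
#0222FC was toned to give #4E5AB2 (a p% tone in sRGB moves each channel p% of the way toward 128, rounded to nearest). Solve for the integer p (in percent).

60%

#0222FC is rgb(2, 34, 252); #4E5AB2 is rgb(78, 90, 178).
On the R channel (widest range): 78 ≈ 2 + (p/100)(128 − 2), so p ≈ 100×(78 − 2)/(128 − 2) = 7600/126 = 60.32.
p = 60 reproduces all three channels after rounding.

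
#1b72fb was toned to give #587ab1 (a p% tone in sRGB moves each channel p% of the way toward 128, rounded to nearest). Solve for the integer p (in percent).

60%

#1b72fb is rgb(27, 114, 251); #587ab1 is rgb(88, 122, 177).
On the B channel (widest range): 177 ≈ 251 + (p/100)(128 − 251), so p ≈ 100×(177 − 251)/(128 − 251) = -7400/-123 = 60.16.
p = 60 reproduces all three channels after rounding.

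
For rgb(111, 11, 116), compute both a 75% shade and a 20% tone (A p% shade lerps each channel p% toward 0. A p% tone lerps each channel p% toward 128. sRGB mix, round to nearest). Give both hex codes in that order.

#1c031d, #722276

75% shade:
  R: 111 − 83.25 = 27.75 → 28
  G: 11 + 0.75×(0−11) = 11 − 8.25 = 2.75 → 3
  B: 116 + 0.75×(0−116) = 116 − 87 = 29 → 29
  → #1c031d
20% tone:
  R: 111 + 3.4 = 114.4 → 114
  G: 11 + 23.4 = 34.4 → 34
  B: 116 + 2.4 = 118.4 → 118
  → #722276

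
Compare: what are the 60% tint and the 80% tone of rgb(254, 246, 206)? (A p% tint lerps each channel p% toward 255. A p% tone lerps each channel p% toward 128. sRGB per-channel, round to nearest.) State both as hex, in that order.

60% tint:
  R: 254 + 0.6 = 254.6 → 255
  G: 246 + 0.6×(255−246) = 246 + 5.4 = 251.4 → 251
  B: 206 + 0.6×(255−206) = 206 + 29.4 = 235.4 → 235
  → #fffbeb
80% tone:
  R: 254 + 0.8×(128−254) = 254 − 100.8 = 153.2 → 153
  G: 246 − 94.4 = 151.6 → 152
  B: 206 − 62.4 = 143.6 → 144
  → #999890

#fffbeb, #999890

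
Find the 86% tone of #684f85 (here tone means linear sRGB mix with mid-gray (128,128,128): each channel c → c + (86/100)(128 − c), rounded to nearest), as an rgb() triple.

#684f85 is rgb(104, 79, 133).
Lerp each channel 86% toward 128:
  R: 104 + 0.86×(128−104) = 104 + 20.64 = 124.64 → 125
  G: 79 + 0.86×(128−79) = 79 + 42.14 = 121.14 → 121
  B: 133 + 0.86×(128−133) = 133 − 4.3 = 128.7 → 129

rgb(125, 121, 129)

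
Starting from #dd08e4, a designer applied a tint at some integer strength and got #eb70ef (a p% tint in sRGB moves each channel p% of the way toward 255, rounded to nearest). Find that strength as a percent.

42%

#dd08e4 is rgb(221, 8, 228); #eb70ef is rgb(235, 112, 239).
On the G channel (widest range): 112 ≈ 8 + (p/100)(255 − 8), so p ≈ 100×(112 − 8)/(255 − 8) = 10400/247 = 42.11.
p = 42 reproduces all three channels after rounding.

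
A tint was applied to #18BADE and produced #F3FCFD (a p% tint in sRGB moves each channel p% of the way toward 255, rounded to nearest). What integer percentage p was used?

#18BADE is rgb(24, 186, 222); #F3FCFD is rgb(243, 252, 253).
On the R channel (widest range): 243 ≈ 24 + (p/100)(255 − 24), so p ≈ 100×(243 − 24)/(255 − 24) = 21900/231 = 94.81.
p = 95 reproduces all three channels after rounding.

95%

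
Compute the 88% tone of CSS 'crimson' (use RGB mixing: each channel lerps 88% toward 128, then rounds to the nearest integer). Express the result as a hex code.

CSS crimson is rgb(220, 20, 60).
Lerp each channel 88% toward 128:
  R: 220 + 0.88×(128−220) = 220 − 80.96 = 139.04 → 139
  G: 20 + 0.88×(128−20) = 20 + 95.04 = 115.04 → 115
  B: 60 + 59.84 = 119.84 → 120
rgb(139, 115, 120) = #8b7378.

#8b7378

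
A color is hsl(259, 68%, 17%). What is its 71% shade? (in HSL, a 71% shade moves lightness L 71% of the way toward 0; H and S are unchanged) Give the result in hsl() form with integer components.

hsl(259, 68%, 5%)

L moves 71% from 17 toward 0: 17 − 12.07 = 4.93 → 5.
H and S are unchanged.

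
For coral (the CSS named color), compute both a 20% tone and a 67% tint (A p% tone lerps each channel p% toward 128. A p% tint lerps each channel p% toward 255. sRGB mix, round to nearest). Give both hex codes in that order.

CSS coral is rgb(255, 127, 80).
20% tone:
  R: 255 − 25.4 = 229.6 → 230
  G: 127 + 0.2×(128−127) = 127 + 0.2 = 127.2 → 127
  B: 80 + 9.6 = 89.6 → 90
  → #E67F5A
67% tint:
  R: 255 + 0.67×(255−255) = 255 + 0 = 255 → 255
  G: 127 + 85.76 = 212.76 → 213
  B: 80 + 0.67×(255−80) = 80 + 117.25 = 197.25 → 197
  → #FFD5C5

#E67F5A, #FFD5C5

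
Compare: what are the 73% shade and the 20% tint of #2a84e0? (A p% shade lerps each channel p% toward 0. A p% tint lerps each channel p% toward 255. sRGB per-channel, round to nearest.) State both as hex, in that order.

#2a84e0 is rgb(42, 132, 224).
73% shade:
  R: 42 + 0.73×(0−42) = 42 − 30.66 = 11.34 → 11
  G: 132 − 96.36 = 35.64 → 36
  B: 224 + 0.73×(0−224) = 224 − 163.52 = 60.48 → 60
  → #0b243c
20% tint:
  R: 42 + 0.2×(255−42) = 42 + 42.6 = 84.6 → 85
  G: 132 + 0.2×(255−132) = 132 + 24.6 = 156.6 → 157
  B: 224 + 6.2 = 230.2 → 230
  → #559de6

#0b243c, #559de6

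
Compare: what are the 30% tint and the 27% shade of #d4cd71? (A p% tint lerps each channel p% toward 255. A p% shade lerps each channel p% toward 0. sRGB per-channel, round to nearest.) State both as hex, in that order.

#e1dc9c, #9b9652

#d4cd71 is rgb(212, 205, 113).
30% tint:
  R: 212 + 12.9 = 224.9 → 225
  G: 205 + 0.3×(255−205) = 205 + 15 = 220 → 220
  B: 113 + 42.6 = 155.6 → 156
  → #e1dc9c
27% shade:
  R: 212 + 0.27×(0−212) = 212 − 57.24 = 154.76 → 155
  G: 205 + 0.27×(0−205) = 205 − 55.35 = 149.65 → 150
  B: 113 + 0.27×(0−113) = 113 − 30.51 = 82.49 → 82
  → #9b9652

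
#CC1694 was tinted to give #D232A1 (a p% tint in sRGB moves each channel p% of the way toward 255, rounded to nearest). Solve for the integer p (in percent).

#CC1694 is rgb(204, 22, 148); #D232A1 is rgb(210, 50, 161).
On the G channel (widest range): 50 ≈ 22 + (p/100)(255 − 22), so p ≈ 100×(50 − 22)/(255 − 22) = 2800/233 = 12.02.
p = 12 reproduces all three channels after rounding.

12%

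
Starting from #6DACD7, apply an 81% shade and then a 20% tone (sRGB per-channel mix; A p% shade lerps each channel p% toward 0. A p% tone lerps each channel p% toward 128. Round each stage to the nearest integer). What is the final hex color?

#6DACD7 is rgb(109, 172, 215).
Per channel, c → c + 0.81(0 − c):
  R: 109 + 0.81×(0−109) = 109 − 88.29 = 20.71 → 21
  G: 172 + 0.81×(0−172) = 172 − 139.32 = 32.68 → 33
  B: 215 + 0.81×(0−215) = 215 − 174.15 = 40.85 → 41
After the shade: rgb(21, 33, 41) = #152129.
Lerp each channel 20% toward 128:
  R: 21 + 21.4 = 42.4 → 42
  G: 33 + 0.2×(128−33) = 33 + 19 = 52 → 52
  B: 41 + 17.4 = 58.4 → 58
rgb(42, 52, 58) = #2A343A.

#2A343A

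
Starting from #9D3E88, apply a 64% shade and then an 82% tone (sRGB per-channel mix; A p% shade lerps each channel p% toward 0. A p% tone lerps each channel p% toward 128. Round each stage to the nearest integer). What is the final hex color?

#9D3E88 is rgb(157, 62, 136).
Lerp each channel 64% toward 0:
  R: 157 − 100.48 = 56.52 → 57
  G: 62 − 39.68 = 22.32 → 22
  B: 136 + 0.64×(0−136) = 136 − 87.04 = 48.96 → 49
After the shade: rgb(57, 22, 49) = #391631.
An 82% tone moves each channel 82% toward 128:
  R: 57 + 0.82×(128−57) = 57 + 58.22 = 115.22 → 115
  G: 22 + 86.92 = 108.92 → 109
  B: 49 + 64.78 = 113.78 → 114
rgb(115, 109, 114) = #736D72.

#736D72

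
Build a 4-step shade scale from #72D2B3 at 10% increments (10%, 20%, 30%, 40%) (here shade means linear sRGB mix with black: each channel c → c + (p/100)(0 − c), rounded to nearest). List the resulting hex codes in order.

#72D2B3 is rgb(114, 210, 179).
10%: (114 − 11.4 = 102.6→103, 210 − 21 = 189→189, 179 − 17.9 = 161.1→161) → #67BDA1
20%: (114 − 22.8 = 91.2→91, 210 − 42 = 168→168, 179 − 35.8 = 143.2→143) → #5BA88F
30%: (114 − 34.2 = 79.8→80, 210 − 63 = 147→147, 179 − 53.7 = 125.3→125) → #50937D
40%: (114 − 45.6 = 68.4→68, 210 − 84 = 126→126, 179 − 71.6 = 107.4→107) → #447E6B

#67BDA1, #5BA88F, #50937D, #447E6B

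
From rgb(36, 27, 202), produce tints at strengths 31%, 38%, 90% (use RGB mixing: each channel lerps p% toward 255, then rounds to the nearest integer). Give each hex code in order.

#6862DA, #7772DE, #E9E8FA

31%: (36 + 67.89 = 103.89→104, 27 + 70.68 = 97.68→98, 202 + 16.43 = 218.43→218) → #6862DA
38%: (36 + 83.22 = 119.22→119, 27 + 86.64 = 113.64→114, 202 + 20.14 = 222.14→222) → #7772DE
90%: (36 + 197.1 = 233.1→233, 27 + 205.2 = 232.2→232, 202 + 47.7 = 249.7→250) → #E9E8FA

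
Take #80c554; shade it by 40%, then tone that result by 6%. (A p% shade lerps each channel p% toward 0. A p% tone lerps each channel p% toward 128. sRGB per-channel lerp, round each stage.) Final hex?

#507737

#80c554 is rgb(128, 197, 84).
A 40% shade moves each channel 40% toward 0:
  R: 128 − 51.2 = 76.8 → 77
  G: 197 + 0.4×(0−197) = 197 − 78.8 = 118.2 → 118
  B: 84 − 33.6 = 50.4 → 50
After the shade: rgb(77, 118, 50) = #4d7632.
Lerp each channel 6% toward 128:
  R: 77 + 0.06×(128−77) = 77 + 3.06 = 80.06 → 80
  G: 118 + 0.6 = 118.6 → 119
  B: 50 + 0.06×(128−50) = 50 + 4.68 = 54.68 → 55
rgb(80, 119, 55) = #507737.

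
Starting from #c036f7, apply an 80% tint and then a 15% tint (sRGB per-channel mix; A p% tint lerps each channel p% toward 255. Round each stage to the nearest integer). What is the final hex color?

#c036f7 is rgb(192, 54, 247).
An 80% tint moves each channel 80% toward 255:
  R: 192 + 0.8×(255−192) = 192 + 50.4 = 242.4 → 242
  G: 54 + 0.8×(255−54) = 54 + 160.8 = 214.8 → 215
  B: 247 + 6.4 = 253.4 → 253
After the tint: rgb(242, 215, 253) = #f2d7fd.
A 15% tint moves each channel 15% toward 255:
  R: 242 + 0.15×(255−242) = 242 + 1.95 = 243.95 → 244
  G: 215 + 0.15×(255−215) = 215 + 6 = 221 → 221
  B: 253 + 0.15×(255−253) = 253 + 0.3 = 253.3 → 253
rgb(244, 221, 253) = #f4ddfd.

#f4ddfd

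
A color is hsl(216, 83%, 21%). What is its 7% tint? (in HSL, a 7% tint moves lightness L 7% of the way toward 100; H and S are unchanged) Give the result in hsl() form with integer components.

L moves 7% from 21 toward 100: 21 + 5.53 = 26.53 → 27.
H and S are unchanged.

hsl(216, 83%, 27%)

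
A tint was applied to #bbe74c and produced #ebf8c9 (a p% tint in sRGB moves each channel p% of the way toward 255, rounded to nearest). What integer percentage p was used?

#bbe74c is rgb(187, 231, 76); #ebf8c9 is rgb(235, 248, 201).
On the B channel (widest range): 201 ≈ 76 + (p/100)(255 − 76), so p ≈ 100×(201 − 76)/(255 − 76) = 12500/179 = 69.83.
p = 70 reproduces all three channels after rounding.

70%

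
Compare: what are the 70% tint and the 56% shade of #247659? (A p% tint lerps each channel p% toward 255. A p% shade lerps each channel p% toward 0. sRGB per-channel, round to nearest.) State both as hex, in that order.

#247659 is rgb(36, 118, 89).
70% tint:
  R: 36 + 0.7×(255−36) = 36 + 153.3 = 189.3 → 189
  G: 118 + 0.7×(255−118) = 118 + 95.9 = 213.9 → 214
  B: 89 + 116.2 = 205.2 → 205
  → #bdd6cd
56% shade:
  R: 36 − 20.16 = 15.84 → 16
  G: 118 − 66.08 = 51.92 → 52
  B: 89 − 49.84 = 39.16 → 39
  → #103427

#bdd6cd, #103427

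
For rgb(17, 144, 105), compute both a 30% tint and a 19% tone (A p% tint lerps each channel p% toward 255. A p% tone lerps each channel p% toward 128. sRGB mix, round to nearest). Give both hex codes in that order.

30% tint:
  R: 17 + 71.4 = 88.4 → 88
  G: 144 + 0.3×(255−144) = 144 + 33.3 = 177.3 → 177
  B: 105 + 0.3×(255−105) = 105 + 45 = 150 → 150
  → #58B196
19% tone:
  R: 17 + 21.09 = 38.09 → 38
  G: 144 − 3.04 = 140.96 → 141
  B: 105 + 4.37 = 109.37 → 109
  → #268D6D

#58B196, #268D6D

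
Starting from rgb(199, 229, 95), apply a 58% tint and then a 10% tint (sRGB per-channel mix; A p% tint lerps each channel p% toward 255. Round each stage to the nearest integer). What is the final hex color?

Per channel, c → c + 0.58(255 − c):
  R: 199 + 0.58×(255−199) = 199 + 32.48 = 231.48 → 231
  G: 229 + 0.58×(255−229) = 229 + 15.08 = 244.08 → 244
  B: 95 + 0.58×(255−95) = 95 + 92.8 = 187.8 → 188
After the tint: rgb(231, 244, 188) = #E7F4BC.
Per channel, c → c + 0.1(255 − c):
  R: 231 + 2.4 = 233.4 → 233
  G: 244 + 0.1×(255−244) = 244 + 1.1 = 245.1 → 245
  B: 188 + 6.7 = 194.7 → 195
rgb(233, 245, 195) = #E9F5C3.

#E9F5C3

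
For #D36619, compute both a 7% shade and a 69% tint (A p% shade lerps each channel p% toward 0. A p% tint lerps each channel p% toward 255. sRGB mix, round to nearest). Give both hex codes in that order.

#C45F17, #F1D0B8

#D36619 is rgb(211, 102, 25).
7% shade:
  R: 211 + 0.07×(0−211) = 211 − 14.77 = 196.23 → 196
  G: 102 + 0.07×(0−102) = 102 − 7.14 = 94.86 → 95
  B: 25 − 1.75 = 23.25 → 23
  → #C45F17
69% tint:
  R: 211 + 30.36 = 241.36 → 241
  G: 102 + 105.57 = 207.57 → 208
  B: 25 + 0.69×(255−25) = 25 + 158.7 = 183.7 → 184
  → #F1D0B8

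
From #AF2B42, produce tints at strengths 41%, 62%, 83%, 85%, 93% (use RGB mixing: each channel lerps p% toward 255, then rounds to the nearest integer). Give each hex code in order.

#D0828F, #E1AEB7, #F1DBDF, #F3DFE3, #F9F0F2

#AF2B42 is rgb(175, 43, 66).
41%: (175 + 32.8 = 207.8→208, 43 + 86.92 = 129.92→130, 66 + 77.49 = 143.49→143) → #D0828F
62%: (175 + 49.6 = 224.6→225, 43 + 131.44 = 174.44→174, 66 + 117.18 = 183.18→183) → #E1AEB7
83%: (175 + 66.4 = 241.4→241, 43 + 175.96 = 218.96→219, 66 + 156.87 = 222.87→223) → #F1DBDF
85%: (175 + 68 = 243→243, 43 + 180.2 = 223.2→223, 66 + 160.65 = 226.65→227) → #F3DFE3
93%: (175 + 74.4 = 249.4→249, 43 + 197.16 = 240.16→240, 66 + 175.77 = 241.77→242) → #F9F0F2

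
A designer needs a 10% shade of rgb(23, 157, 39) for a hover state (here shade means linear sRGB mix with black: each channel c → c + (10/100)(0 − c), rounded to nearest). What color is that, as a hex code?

#158d23

Per channel, c → c + 0.1(0 − c):
  R: 23 + 0.1×(0−23) = 23 − 2.3 = 20.7 → 21
  G: 157 + 0.1×(0−157) = 157 − 15.7 = 141.3 → 141
  B: 39 + 0.1×(0−39) = 39 − 3.9 = 35.1 → 35
rgb(21, 141, 35) = #158d23.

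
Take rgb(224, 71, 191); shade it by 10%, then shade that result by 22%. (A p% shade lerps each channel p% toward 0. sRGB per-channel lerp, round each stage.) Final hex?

#9E3286

Per channel, c → c + 0.1(0 − c):
  R: 224 − 22.4 = 201.6 → 202
  G: 71 + 0.1×(0−71) = 71 − 7.1 = 63.9 → 64
  B: 191 − 19.1 = 171.9 → 172
After the shade: rgb(202, 64, 172) = #CA40AC.
A 22% shade moves each channel 22% toward 0:
  R: 202 − 44.44 = 157.56 → 158
  G: 64 + 0.22×(0−64) = 64 − 14.08 = 49.92 → 50
  B: 172 + 0.22×(0−172) = 172 − 37.84 = 134.16 → 134
rgb(158, 50, 134) = #9E3286.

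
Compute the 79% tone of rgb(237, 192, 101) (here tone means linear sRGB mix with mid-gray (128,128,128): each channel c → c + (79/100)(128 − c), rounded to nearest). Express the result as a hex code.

#978d7a

Lerp each channel 79% toward 128:
  R: 237 + 0.79×(128−237) = 237 − 86.11 = 150.89 → 151
  G: 192 + 0.79×(128−192) = 192 − 50.56 = 141.44 → 141
  B: 101 + 21.33 = 122.33 → 122
rgb(151, 141, 122) = #978d7a.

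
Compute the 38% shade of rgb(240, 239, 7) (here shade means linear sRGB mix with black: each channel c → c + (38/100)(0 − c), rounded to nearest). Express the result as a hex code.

Per channel, c → c + 0.38(0 − c):
  R: 240 − 91.2 = 148.8 → 149
  G: 239 + 0.38×(0−239) = 239 − 90.82 = 148.18 → 148
  B: 7 − 2.66 = 4.34 → 4
rgb(149, 148, 4) = #959404.

#959404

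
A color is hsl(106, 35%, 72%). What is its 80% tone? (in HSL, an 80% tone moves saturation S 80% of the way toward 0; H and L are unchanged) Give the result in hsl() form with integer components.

S moves 80% from 35 toward 0: 35 − 28 = 7 → 7.
H and L are unchanged.

hsl(106, 7%, 72%)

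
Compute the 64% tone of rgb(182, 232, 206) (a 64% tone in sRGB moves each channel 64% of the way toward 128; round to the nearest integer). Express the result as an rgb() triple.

A 64% tone moves each channel 64% toward 128:
  R: 182 − 34.56 = 147.44 → 147
  G: 232 + 0.64×(128−232) = 232 − 66.56 = 165.44 → 165
  B: 206 + 0.64×(128−206) = 206 − 49.92 = 156.08 → 156

rgb(147, 165, 156)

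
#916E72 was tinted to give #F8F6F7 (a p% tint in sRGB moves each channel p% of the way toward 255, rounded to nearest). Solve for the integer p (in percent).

#916E72 is rgb(145, 110, 114); #F8F6F7 is rgb(248, 246, 247).
On the G channel (widest range): 246 ≈ 110 + (p/100)(255 − 110), so p ≈ 100×(246 − 110)/(255 − 110) = 13600/145 = 93.79.
p = 94 reproduces all three channels after rounding.

94%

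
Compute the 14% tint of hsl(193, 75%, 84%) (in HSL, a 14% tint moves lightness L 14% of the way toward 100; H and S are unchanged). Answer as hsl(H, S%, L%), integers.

L moves 14% from 84 toward 100: 84 + 2.24 = 86.24 → 86.
H and S are unchanged.

hsl(193, 75%, 86%)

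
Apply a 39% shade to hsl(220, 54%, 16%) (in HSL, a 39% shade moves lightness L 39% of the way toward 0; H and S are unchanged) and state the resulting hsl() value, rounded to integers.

L moves 39% from 16 toward 0: 16 − 6.24 = 9.76 → 10.
H and S are unchanged.

hsl(220, 54%, 10%)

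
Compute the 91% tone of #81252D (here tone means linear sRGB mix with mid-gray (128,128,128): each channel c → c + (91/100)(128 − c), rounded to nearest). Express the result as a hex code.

#81252D is rgb(129, 37, 45).
Lerp each channel 91% toward 128:
  R: 129 − 0.91 = 128.09 → 128
  G: 37 + 0.91×(128−37) = 37 + 82.81 = 119.81 → 120
  B: 45 + 75.53 = 120.53 → 121
rgb(128, 120, 121) = #807879.

#807879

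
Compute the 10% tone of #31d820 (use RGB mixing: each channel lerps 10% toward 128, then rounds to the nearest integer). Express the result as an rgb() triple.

rgb(57, 207, 42)

#31d820 is rgb(49, 216, 32).
Lerp each channel 10% toward 128:
  R: 49 + 0.1×(128−49) = 49 + 7.9 = 56.9 → 57
  G: 216 − 8.8 = 207.2 → 207
  B: 32 + 0.1×(128−32) = 32 + 9.6 = 41.6 → 42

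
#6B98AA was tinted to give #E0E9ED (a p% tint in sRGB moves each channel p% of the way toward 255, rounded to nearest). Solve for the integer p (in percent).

#6B98AA is rgb(107, 152, 170); #E0E9ED is rgb(224, 233, 237).
On the R channel (widest range): 224 ≈ 107 + (p/100)(255 − 107), so p ≈ 100×(224 − 107)/(255 − 107) = 11700/148 = 79.05.
p = 79 reproduces all three channels after rounding.

79%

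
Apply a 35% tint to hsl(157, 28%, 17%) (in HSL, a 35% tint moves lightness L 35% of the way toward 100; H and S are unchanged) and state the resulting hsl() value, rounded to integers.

L moves 35% from 17 toward 100: 17 + 29.05 = 46.05 → 46.
H and S are unchanged.

hsl(157, 28%, 46%)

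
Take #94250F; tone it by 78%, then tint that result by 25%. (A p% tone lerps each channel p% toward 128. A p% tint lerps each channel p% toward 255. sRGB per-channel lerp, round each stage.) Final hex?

#A3918D

#94250F is rgb(148, 37, 15).
Lerp each channel 78% toward 128:
  R: 148 + 0.78×(128−148) = 148 − 15.6 = 132.4 → 132
  G: 37 + 0.78×(128−37) = 37 + 70.98 = 107.98 → 108
  B: 15 + 0.78×(128−15) = 15 + 88.14 = 103.14 → 103
After the tone: rgb(132, 108, 103) = #846C67.
Per channel, c → c + 0.25(255 − c):
  R: 132 + 0.25×(255−132) = 132 + 30.75 = 162.75 → 163
  G: 108 + 0.25×(255−108) = 108 + 36.75 = 144.75 → 145
  B: 103 + 38 = 141 → 141
rgb(163, 145, 141) = #A3918D.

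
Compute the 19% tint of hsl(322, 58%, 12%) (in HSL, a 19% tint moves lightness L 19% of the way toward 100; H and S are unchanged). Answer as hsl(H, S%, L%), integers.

hsl(322, 58%, 29%)

L moves 19% from 12 toward 100: 12 + 16.72 = 28.72 → 29.
H and S are unchanged.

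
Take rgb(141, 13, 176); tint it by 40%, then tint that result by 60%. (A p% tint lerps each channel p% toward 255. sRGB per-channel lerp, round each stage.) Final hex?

#E4C5EC

A 40% tint moves each channel 40% toward 255:
  R: 141 + 0.4×(255−141) = 141 + 45.6 = 186.6 → 187
  G: 13 + 0.4×(255−13) = 13 + 96.8 = 109.8 → 110
  B: 176 + 31.6 = 207.6 → 208
After the tint: rgb(187, 110, 208) = #BB6ED0.
Lerp each channel 60% toward 255:
  R: 187 + 40.8 = 227.8 → 228
  G: 110 + 0.6×(255−110) = 110 + 87 = 197 → 197
  B: 208 + 0.6×(255−208) = 208 + 28.2 = 236.2 → 236
rgb(228, 197, 236) = #E4C5EC.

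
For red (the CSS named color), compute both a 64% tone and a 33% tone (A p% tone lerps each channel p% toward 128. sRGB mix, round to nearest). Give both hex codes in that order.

#AE5252, #D52A2A

CSS red is rgb(255, 0, 0).
64% tone:
  R: 255 + 0.64×(128−255) = 255 − 81.28 = 173.72 → 174
  G: 0 + 0.64×(128−0) = 0 + 81.92 = 81.92 → 82
  B: 0 + 0.64×(128−0) = 0 + 81.92 = 81.92 → 82
  → #AE5252
33% tone:
  R: 255 + 0.33×(128−255) = 255 − 41.91 = 213.09 → 213
  G: 0 + 0.33×(128−0) = 0 + 42.24 = 42.24 → 42
  B: 0 + 0.33×(128−0) = 0 + 42.24 = 42.24 → 42
  → #D52A2A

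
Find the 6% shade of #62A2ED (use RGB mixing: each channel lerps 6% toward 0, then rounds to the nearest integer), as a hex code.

#62A2ED is rgb(98, 162, 237).
Lerp each channel 6% toward 0:
  R: 98 + 0.06×(0−98) = 98 − 5.88 = 92.12 → 92
  G: 162 + 0.06×(0−162) = 162 − 9.72 = 152.28 → 152
  B: 237 − 14.22 = 222.78 → 223
rgb(92, 152, 223) = #5C98DF.

#5C98DF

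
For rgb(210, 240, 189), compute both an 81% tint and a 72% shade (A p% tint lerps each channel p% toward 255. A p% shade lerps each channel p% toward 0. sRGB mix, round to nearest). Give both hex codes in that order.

81% tint:
  R: 210 + 36.45 = 246.45 → 246
  G: 240 + 0.81×(255−240) = 240 + 12.15 = 252.15 → 252
  B: 189 + 53.46 = 242.46 → 242
  → #f6fcf2
72% shade:
  R: 210 − 151.2 = 58.8 → 59
  G: 240 − 172.8 = 67.2 → 67
  B: 189 + 0.72×(0−189) = 189 − 136.08 = 52.92 → 53
  → #3b4335

#f6fcf2, #3b4335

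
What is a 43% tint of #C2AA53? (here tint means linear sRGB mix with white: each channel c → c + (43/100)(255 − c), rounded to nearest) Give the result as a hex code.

#DCCF9D

#C2AA53 is rgb(194, 170, 83).
A 43% tint moves each channel 43% toward 255:
  R: 194 + 0.43×(255−194) = 194 + 26.23 = 220.23 → 220
  G: 170 + 0.43×(255−170) = 170 + 36.55 = 206.55 → 207
  B: 83 + 0.43×(255−83) = 83 + 73.96 = 156.96 → 157
rgb(220, 207, 157) = #DCCF9D.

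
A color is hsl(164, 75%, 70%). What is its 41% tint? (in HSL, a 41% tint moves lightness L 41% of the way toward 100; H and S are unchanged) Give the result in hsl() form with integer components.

hsl(164, 75%, 82%)

L moves 41% from 70 toward 100: 70 + 12.3 = 82.3 → 82.
H and S are unchanged.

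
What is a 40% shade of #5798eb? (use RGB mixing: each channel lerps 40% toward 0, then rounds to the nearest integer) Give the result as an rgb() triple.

#5798eb is rgb(87, 152, 235).
A 40% shade moves each channel 40% toward 0:
  R: 87 − 34.8 = 52.2 → 52
  G: 152 + 0.4×(0−152) = 152 − 60.8 = 91.2 → 91
  B: 235 + 0.4×(0−235) = 235 − 94 = 141 → 141

rgb(52, 91, 141)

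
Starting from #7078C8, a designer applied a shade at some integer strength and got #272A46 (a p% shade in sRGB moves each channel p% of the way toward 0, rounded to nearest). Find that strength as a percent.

65%

#7078C8 is rgb(112, 120, 200); #272A46 is rgb(39, 42, 70).
On the B channel (widest range): 70 ≈ 200 + (p/100)(0 − 200), so p ≈ 100×(70 − 200)/(0 − 200) = -13000/-200 = 65.00.
p = 65 reproduces all three channels after rounding.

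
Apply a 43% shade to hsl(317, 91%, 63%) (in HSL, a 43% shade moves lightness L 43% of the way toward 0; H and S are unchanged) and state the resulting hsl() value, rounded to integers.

hsl(317, 91%, 36%)

L moves 43% from 63 toward 0: 63 − 27.09 = 35.91 → 36.
H and S are unchanged.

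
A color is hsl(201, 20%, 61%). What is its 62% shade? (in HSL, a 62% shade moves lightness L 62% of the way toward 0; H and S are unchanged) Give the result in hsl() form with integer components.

hsl(201, 20%, 23%)

L moves 62% from 61 toward 0: 61 − 37.82 = 23.18 → 23.
H and S are unchanged.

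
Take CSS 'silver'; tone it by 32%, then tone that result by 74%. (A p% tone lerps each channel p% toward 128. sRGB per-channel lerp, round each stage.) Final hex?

CSS silver is rgb(192, 192, 192).
Per channel, c → c + 0.32(128 − c):
  R: 192 − 20.48 = 171.52 → 172
  G: 192 − 20.48 = 171.52 → 172
  B: 192 + 0.32×(128−192) = 192 − 20.48 = 171.52 → 172
After the tone: rgb(172, 172, 172) = #acacac.
A 74% tone moves each channel 74% toward 128:
  R: 172 + 0.74×(128−172) = 172 − 32.56 = 139.44 → 139
  G: 172 + 0.74×(128−172) = 172 − 32.56 = 139.44 → 139
  B: 172 + 0.74×(128−172) = 172 − 32.56 = 139.44 → 139
rgb(139, 139, 139) = #8b8b8b.

#8b8b8b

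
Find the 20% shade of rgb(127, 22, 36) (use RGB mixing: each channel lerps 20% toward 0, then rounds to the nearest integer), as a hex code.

A 20% shade moves each channel 20% toward 0:
  R: 127 − 25.4 = 101.6 → 102
  G: 22 + 0.2×(0−22) = 22 − 4.4 = 17.6 → 18
  B: 36 + 0.2×(0−36) = 36 − 7.2 = 28.8 → 29
rgb(102, 18, 29) = #66121d.

#66121d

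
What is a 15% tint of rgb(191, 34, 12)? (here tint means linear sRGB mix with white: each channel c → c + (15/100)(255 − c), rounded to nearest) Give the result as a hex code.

Lerp each channel 15% toward 255:
  R: 191 + 0.15×(255−191) = 191 + 9.6 = 200.6 → 201
  G: 34 + 33.15 = 67.15 → 67
  B: 12 + 0.15×(255−12) = 12 + 36.45 = 48.45 → 48
rgb(201, 67, 48) = #c94330.

#c94330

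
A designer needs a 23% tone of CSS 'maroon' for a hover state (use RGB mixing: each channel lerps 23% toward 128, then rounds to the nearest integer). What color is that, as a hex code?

CSS maroon is rgb(128, 0, 0).
A 23% tone moves each channel 23% toward 128:
  R: 128 + 0.23×(128−128) = 128 + 0 = 128 → 128
  G: 0 + 0.23×(128−0) = 0 + 29.44 = 29.44 → 29
  B: 0 + 0.23×(128−0) = 0 + 29.44 = 29.44 → 29
rgb(128, 29, 29) = #801D1D.

#801D1D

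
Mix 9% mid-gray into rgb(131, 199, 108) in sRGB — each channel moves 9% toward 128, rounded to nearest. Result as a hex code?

A 9% tone moves each channel 9% toward 128:
  R: 131 + 0.09×(128−131) = 131 − 0.27 = 130.73 → 131
  G: 199 + 0.09×(128−199) = 199 − 6.39 = 192.61 → 193
  B: 108 + 0.09×(128−108) = 108 + 1.8 = 109.8 → 110
rgb(131, 193, 110) = #83C16E.

#83C16E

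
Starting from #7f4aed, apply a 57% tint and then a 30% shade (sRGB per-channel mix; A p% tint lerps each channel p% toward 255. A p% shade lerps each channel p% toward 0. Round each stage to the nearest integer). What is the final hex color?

#7f4aed is rgb(127, 74, 237).
A 57% tint moves each channel 57% toward 255:
  R: 127 + 72.96 = 199.96 → 200
  G: 74 + 103.17 = 177.17 → 177
  B: 237 + 10.26 = 247.26 → 247
After the tint: rgb(200, 177, 247) = #c8b1f7.
Lerp each channel 30% toward 0:
  R: 200 + 0.3×(0−200) = 200 − 60 = 140 → 140
  G: 177 − 53.1 = 123.9 → 124
  B: 247 + 0.3×(0−247) = 247 − 74.1 = 172.9 → 173
rgb(140, 124, 173) = #8c7cad.

#8c7cad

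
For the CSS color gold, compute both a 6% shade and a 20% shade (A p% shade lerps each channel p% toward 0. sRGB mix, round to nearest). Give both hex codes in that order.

#f0ca00, #ccac00

CSS gold is rgb(255, 215, 0).
6% shade:
  R: 255 − 15.3 = 239.7 → 240
  G: 215 + 0.06×(0−215) = 215 − 12.9 = 202.1 → 202
  B: 0 + 0.06×(0−0) = 0 + 0 = 0 → 0
  → #f0ca00
20% shade:
  R: 255 − 51 = 204 → 204
  G: 215 − 43 = 172 → 172
  B: 0 + 0 = 0 → 0
  → #ccac00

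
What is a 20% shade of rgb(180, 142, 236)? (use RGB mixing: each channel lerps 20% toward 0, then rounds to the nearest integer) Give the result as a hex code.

A 20% shade moves each channel 20% toward 0:
  R: 180 + 0.2×(0−180) = 180 − 36 = 144 → 144
  G: 142 − 28.4 = 113.6 → 114
  B: 236 − 47.2 = 188.8 → 189
rgb(144, 114, 189) = #9072BD.

#9072BD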